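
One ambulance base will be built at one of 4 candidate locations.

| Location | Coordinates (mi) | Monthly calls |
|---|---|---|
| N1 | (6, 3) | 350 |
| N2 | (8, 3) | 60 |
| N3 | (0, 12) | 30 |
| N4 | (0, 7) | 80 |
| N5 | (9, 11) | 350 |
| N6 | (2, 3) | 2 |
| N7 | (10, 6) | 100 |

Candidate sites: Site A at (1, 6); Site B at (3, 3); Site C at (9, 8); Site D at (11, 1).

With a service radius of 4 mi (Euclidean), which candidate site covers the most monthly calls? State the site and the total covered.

Coverage radius r = 4 mi; a point is covered iff (Δx)²+(Δy)² ≤ 4² = 16.
  Site A (1, 6): covers {N4, N6} → 82
  Site B (3, 3): covers {N1, N6} → 352
  Site C (9, 8): covers {N5, N7} → 450
  Site D (11, 1): covers {N2} → 60
Maximum coverage at Site C: 450 monthly calls.

Site C, covering 450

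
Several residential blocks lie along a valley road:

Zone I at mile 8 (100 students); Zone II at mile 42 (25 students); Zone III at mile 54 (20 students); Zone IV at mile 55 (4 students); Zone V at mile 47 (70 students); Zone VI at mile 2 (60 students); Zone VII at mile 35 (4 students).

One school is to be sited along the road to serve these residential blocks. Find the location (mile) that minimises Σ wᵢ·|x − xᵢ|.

For a sum of weighted absolute distances on a line, the optimum is the weighted median (not the mean). Total weight W = 283; half-weight = 141.5.
Sort by position and accumulate weight:
  mile 2 (Zone VI, w=60) → cum 60
  mile 8 (Zone I, w=100) → cum 160  ≥ 141.5 → median here
  mile 35 (Zone VII, w=4) → cum 164
  mile 42 (Zone II, w=25) → cum 189
  mile 47 (Zone V, w=70) → cum 259
  mile 54 (Zone III, w=20) → cum 279
  mile 55 (Zone IV, w=4) → cum 283
Optimal location: mile 8.

x = 8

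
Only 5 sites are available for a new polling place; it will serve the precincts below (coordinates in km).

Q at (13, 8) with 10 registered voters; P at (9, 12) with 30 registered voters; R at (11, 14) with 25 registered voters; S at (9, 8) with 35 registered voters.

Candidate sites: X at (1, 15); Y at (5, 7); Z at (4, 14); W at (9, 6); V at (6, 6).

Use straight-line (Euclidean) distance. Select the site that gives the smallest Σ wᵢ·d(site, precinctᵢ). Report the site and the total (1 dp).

W, total 500.9 km

Total weighted distance at each candidate:
  X (1, 15): total = 1018.5
  Y (5, 7): total = 647.5
  Z (4, 14): total = 718.1
  W (9, 6): total = 500.9
  V (6, 6): total = 636.1
Minimum is at W with total 500.9 km.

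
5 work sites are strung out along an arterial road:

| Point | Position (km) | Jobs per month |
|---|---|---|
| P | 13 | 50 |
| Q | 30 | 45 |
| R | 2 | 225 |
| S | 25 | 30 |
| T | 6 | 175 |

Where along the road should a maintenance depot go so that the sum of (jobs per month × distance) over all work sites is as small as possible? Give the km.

For a sum of weighted absolute distances on a line, the optimum is the weighted median (not the mean). Total weight W = 525; half-weight = 262.5.
Sort by position and accumulate weight:
  km 2 (R, w=225) → cum 225
  km 6 (T, w=175) → cum 400  ≥ 262.5 → median here
  km 13 (P, w=50) → cum 450
  km 25 (S, w=30) → cum 480
  km 30 (Q, w=45) → cum 525
Optimal location: km 6.

x = 6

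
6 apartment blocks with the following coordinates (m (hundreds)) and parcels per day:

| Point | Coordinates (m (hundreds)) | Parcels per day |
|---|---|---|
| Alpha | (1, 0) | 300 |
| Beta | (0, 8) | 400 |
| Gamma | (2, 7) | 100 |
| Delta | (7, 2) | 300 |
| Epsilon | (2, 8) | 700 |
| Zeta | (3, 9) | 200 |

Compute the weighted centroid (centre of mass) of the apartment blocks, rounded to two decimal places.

(2.30, 5.95)

The minimiser of Σwᵢ‖p−pᵢ‖² is the weighted centroid p* = (Σwᵢpᵢ)/(Σwᵢ).
Σwᵢ = 2000.
Σwᵢxᵢ = 300·1 + 400·0 + 100·2 + 300·7 + 700·2 + 200·3 = 4600.
Σwᵢyᵢ = 300·0 + 400·8 + 100·7 + 300·2 + 700·8 + 200·9 = 11900.
x* = 4600/2000 = 2.30, y* = 11900/2000 = 5.95.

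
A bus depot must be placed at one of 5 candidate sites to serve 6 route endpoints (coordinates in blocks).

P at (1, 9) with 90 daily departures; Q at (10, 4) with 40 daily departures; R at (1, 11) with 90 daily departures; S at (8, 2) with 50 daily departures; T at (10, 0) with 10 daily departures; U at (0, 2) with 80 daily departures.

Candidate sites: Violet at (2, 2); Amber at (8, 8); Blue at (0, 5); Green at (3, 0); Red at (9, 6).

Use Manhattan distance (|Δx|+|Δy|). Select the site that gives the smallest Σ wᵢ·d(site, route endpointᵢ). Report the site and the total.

Blue, total 2460 blocks

Total weighted distance at each candidate:
  Violet (2, 2): total = 2580
  Amber (8, 8): total = 3380
  Blue (0, 5): total = 2460
  Green (3, 0): total = 3420
  Red (9, 6): total = 3640
Minimum is at Blue with total 2460 blocks.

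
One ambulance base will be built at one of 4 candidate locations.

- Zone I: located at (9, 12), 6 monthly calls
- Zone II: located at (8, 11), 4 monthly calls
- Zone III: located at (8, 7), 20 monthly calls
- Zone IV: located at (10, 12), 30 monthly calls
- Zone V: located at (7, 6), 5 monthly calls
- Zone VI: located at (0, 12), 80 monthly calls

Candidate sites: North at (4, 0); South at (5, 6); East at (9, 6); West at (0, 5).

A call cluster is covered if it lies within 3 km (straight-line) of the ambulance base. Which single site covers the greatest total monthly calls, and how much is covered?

Coverage radius r = 3 km; a point is covered iff (Δx)²+(Δy)² ≤ 3² = 9.
  North (4, 0): covers {none} → 0
  South (5, 6): covers {Zone V} → 5
  East (9, 6): covers {Zone III, Zone V} → 25
  West (0, 5): covers {none} → 0
Maximum coverage at East: 25 monthly calls.

East, covering 25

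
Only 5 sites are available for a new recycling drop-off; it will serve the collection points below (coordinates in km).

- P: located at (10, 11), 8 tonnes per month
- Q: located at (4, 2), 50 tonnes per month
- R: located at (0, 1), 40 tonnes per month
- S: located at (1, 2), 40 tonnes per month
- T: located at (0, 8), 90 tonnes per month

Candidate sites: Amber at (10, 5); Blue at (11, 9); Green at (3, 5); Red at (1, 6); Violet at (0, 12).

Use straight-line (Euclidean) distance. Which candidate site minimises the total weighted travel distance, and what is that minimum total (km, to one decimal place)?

Red, total 897.6 km

Total weighted distance at each candidate:
  Amber (10, 5): total = 2133.3
  Blue (11, 9): total = 2539.3
  Green (3, 5): total = 957.9
  Red (1, 6): total = 897.6
  Violet (0, 12): total = 1820.9
Minimum is at Red with total 897.6 km.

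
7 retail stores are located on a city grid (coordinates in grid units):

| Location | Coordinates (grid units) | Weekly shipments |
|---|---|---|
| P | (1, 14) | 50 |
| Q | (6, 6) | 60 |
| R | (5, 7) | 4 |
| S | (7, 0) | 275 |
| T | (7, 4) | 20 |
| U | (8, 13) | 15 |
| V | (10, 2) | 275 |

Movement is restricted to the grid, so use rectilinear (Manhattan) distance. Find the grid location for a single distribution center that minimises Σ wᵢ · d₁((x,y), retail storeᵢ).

(7, 2)

Manhattan distance separates: Σwᵢ(|x−xᵢ|+|y−yᵢ|) = Σwᵢ|x−xᵢ| + Σwᵢ|y−yᵢ|, so x and y are optimised independently as 1-D weighted medians.
Total weight W = 699; half = 349.5.
x-coordinate, sorted with cumulative weight:
  x=1 (P, w=50) cum 50
  x=5 (R, w=4) cum 54
  x=6 (Q, w=60) cum 114
  x=7 (S, w=275) cum 389  ← median
  x=7 (T, w=20) cum 409
  x=8 (U, w=15) cum 424
  x=10 (V, w=275) cum 699
⇒ x* = 7
y-coordinate, sorted with cumulative weight:
  y=0 (S, w=275) cum 275
  y=2 (V, w=275) cum 550  ← median
  y=4 (T, w=20) cum 570
  y=6 (Q, w=60) cum 630
  y=7 (R, w=4) cum 634
  y=13 (U, w=15) cum 649
  y=14 (P, w=50) cum 699
⇒ y* = 2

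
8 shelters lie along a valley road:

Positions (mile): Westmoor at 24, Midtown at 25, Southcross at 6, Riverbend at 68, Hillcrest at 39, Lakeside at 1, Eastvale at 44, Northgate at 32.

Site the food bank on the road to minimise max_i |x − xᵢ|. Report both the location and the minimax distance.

location 34.5, max distance 33.5

The 1-center on a line is the midpoint of the two extreme points: leftmost at 1, rightmost at 68.
Optimal location = (1 + 68)/2 = 34.5; maximum distance = (68 − 1)/2 = 33.5.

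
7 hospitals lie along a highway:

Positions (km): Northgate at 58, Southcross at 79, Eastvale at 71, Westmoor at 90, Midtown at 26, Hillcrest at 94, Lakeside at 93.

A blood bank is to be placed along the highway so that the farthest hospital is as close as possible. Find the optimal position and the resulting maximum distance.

location 60, max distance 34

The 1-center on a line is the midpoint of the two extreme points: leftmost at 26, rightmost at 94.
Optimal location = (26 + 94)/2 = 60; maximum distance = (94 − 26)/2 = 34.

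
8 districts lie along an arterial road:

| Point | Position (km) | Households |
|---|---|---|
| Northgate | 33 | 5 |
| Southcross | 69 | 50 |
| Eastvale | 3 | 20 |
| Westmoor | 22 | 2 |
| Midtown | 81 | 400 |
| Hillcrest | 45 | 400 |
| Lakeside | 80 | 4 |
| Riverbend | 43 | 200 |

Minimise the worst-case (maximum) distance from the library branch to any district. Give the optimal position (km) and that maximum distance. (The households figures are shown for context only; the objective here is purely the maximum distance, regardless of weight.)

location 42, max distance 39

The 1-center on a line is the midpoint of the two extreme points: leftmost at 3, rightmost at 81.
Optimal location = (3 + 81)/2 = 42; maximum distance = (81 − 3)/2 = 39.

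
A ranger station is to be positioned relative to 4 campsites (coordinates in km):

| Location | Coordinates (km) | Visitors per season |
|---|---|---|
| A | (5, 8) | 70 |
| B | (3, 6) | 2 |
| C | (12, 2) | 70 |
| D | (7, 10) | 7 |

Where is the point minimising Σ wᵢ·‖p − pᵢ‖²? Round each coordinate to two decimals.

(8.36, 5.25)

The minimiser of Σwᵢ‖p−pᵢ‖² is the weighted centroid p* = (Σwᵢpᵢ)/(Σwᵢ).
Σwᵢ = 149.
Σwᵢxᵢ = 70·5 + 2·3 + 70·12 + 7·7 = 1245.
Σwᵢyᵢ = 70·8 + 2·6 + 70·2 + 7·10 = 782.
x* = 1245/149 = 8.36, y* = 782/149 = 5.25.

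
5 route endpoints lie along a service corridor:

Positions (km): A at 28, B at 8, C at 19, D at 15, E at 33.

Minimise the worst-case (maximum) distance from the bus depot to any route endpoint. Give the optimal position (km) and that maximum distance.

The 1-center on a line is the midpoint of the two extreme points: leftmost at 8, rightmost at 33.
Optimal location = (8 + 33)/2 = 20.5; maximum distance = (33 − 8)/2 = 12.5.

location 20.5, max distance 12.5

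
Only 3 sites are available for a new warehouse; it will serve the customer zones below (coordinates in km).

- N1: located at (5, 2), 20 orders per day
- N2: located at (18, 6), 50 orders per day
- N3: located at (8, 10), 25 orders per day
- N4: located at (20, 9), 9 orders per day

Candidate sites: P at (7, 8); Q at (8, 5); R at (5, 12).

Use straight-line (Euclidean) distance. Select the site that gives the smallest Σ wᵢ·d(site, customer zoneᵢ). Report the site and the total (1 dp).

Total weighted distance at each candidate:
  P (7, 8): total = 858.8
  Q (8, 5): total = 826.2
  R (5, 12): total = 1143.7
Minimum is at Q with total 826.2 km.

Q, total 826.2 km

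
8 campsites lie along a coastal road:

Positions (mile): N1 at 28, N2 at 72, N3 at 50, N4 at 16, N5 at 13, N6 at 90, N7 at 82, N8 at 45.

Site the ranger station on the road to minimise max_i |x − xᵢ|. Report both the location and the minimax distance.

location 51.5, max distance 38.5

The 1-center on a line is the midpoint of the two extreme points: leftmost at 13, rightmost at 90.
Optimal location = (13 + 90)/2 = 51.5; maximum distance = (90 − 13)/2 = 38.5.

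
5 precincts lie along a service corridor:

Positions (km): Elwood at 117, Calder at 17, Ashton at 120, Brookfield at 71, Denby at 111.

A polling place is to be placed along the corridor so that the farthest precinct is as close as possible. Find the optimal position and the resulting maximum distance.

location 68.5, max distance 51.5

The 1-center on a line is the midpoint of the two extreme points: leftmost at 17, rightmost at 120.
Optimal location = (17 + 120)/2 = 68.5; maximum distance = (120 − 17)/2 = 51.5.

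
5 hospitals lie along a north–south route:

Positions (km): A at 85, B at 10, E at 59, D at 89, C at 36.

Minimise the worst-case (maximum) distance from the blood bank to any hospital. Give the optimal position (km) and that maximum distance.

location 49.5, max distance 39.5

The 1-center on a line is the midpoint of the two extreme points: leftmost at 10, rightmost at 89.
Optimal location = (10 + 89)/2 = 49.5; maximum distance = (89 − 10)/2 = 39.5.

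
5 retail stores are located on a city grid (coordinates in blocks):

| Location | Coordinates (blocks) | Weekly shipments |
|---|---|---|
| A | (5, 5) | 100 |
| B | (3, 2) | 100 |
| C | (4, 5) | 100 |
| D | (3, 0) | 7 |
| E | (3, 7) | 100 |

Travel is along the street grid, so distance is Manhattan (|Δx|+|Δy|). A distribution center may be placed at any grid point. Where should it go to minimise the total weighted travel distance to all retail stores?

Manhattan distance separates: Σwᵢ(|x−xᵢ|+|y−yᵢ|) = Σwᵢ|x−xᵢ| + Σwᵢ|y−yᵢ|, so x and y are optimised independently as 1-D weighted medians.
Total weight W = 407; half = 203.5.
x-coordinate, sorted with cumulative weight:
  x=3 (B, w=100) cum 100
  x=3 (D, w=7) cum 107
  x=3 (E, w=100) cum 207  ← median
  x=4 (C, w=100) cum 307
  x=5 (A, w=100) cum 407
⇒ x* = 3
y-coordinate, sorted with cumulative weight:
  y=0 (D, w=7) cum 7
  y=2 (B, w=100) cum 107
  y=5 (A, w=100) cum 207  ← median
  y=5 (C, w=100) cum 307
  y=7 (E, w=100) cum 407
⇒ y* = 5

(3, 5)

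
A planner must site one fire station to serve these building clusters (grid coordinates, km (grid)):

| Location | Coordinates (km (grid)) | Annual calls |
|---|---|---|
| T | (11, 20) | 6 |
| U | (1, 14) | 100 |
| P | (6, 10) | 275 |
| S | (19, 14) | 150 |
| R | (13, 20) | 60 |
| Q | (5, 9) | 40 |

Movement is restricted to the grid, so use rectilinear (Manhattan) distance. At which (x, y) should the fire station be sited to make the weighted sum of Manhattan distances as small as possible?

Manhattan distance separates: Σwᵢ(|x−xᵢ|+|y−yᵢ|) = Σwᵢ|x−xᵢ| + Σwᵢ|y−yᵢ|, so x and y are optimised independently as 1-D weighted medians.
Total weight W = 631; half = 315.5.
x-coordinate, sorted with cumulative weight:
  x=1 (U, w=100) cum 100
  x=5 (Q, w=40) cum 140
  x=6 (P, w=275) cum 415  ← median
  x=11 (T, w=6) cum 421
  x=13 (R, w=60) cum 481
  x=19 (S, w=150) cum 631
⇒ x* = 6
y-coordinate, sorted with cumulative weight:
  y=9 (Q, w=40) cum 40
  y=10 (P, w=275) cum 315
  y=14 (U, w=100) cum 415  ← median
  y=14 (S, w=150) cum 565
  y=20 (T, w=6) cum 571
  y=20 (R, w=60) cum 631
⇒ y* = 14

(6, 14)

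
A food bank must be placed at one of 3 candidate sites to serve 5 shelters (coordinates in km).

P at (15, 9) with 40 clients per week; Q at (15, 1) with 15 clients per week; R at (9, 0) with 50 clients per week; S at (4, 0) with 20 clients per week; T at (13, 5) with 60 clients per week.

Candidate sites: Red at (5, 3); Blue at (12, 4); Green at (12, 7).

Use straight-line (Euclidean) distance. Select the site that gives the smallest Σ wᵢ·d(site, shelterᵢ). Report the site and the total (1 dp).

Blue, total 810.6 km

Total weighted distance at each candidate:
  Red (5, 3): total = 1427.5
  Blue (12, 4): total = 810.6
  Green (12, 7): total = 972.4
Minimum is at Blue with total 810.6 km.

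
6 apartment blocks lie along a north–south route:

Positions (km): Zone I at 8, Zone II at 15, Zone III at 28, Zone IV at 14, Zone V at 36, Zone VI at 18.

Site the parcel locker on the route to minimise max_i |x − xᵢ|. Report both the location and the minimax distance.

The 1-center on a line is the midpoint of the two extreme points: leftmost at 8, rightmost at 36.
Optimal location = (8 + 36)/2 = 22; maximum distance = (36 − 8)/2 = 14.

location 22, max distance 14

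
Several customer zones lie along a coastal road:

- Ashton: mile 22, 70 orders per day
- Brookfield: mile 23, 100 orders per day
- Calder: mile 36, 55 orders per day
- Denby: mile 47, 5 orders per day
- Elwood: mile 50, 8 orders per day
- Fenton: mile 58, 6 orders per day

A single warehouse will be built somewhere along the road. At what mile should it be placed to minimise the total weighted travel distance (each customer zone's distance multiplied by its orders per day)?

x = 23

For a sum of weighted absolute distances on a line, the optimum is the weighted median (not the mean). Total weight W = 244; half-weight = 122.
Sort by position and accumulate weight:
  mile 22 (Ashton, w=70) → cum 70
  mile 23 (Brookfield, w=100) → cum 170  ≥ 122 → median here
  mile 36 (Calder, w=55) → cum 225
  mile 47 (Denby, w=5) → cum 230
  mile 50 (Elwood, w=8) → cum 238
  mile 58 (Fenton, w=6) → cum 244
Optimal location: mile 23.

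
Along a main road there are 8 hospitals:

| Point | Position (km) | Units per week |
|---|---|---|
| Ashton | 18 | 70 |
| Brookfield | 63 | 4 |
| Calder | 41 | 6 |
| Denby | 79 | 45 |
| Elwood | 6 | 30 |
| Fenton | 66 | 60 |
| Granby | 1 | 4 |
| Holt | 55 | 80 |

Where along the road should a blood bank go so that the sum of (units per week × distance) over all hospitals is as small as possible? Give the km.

For a sum of weighted absolute distances on a line, the optimum is the weighted median (not the mean). Total weight W = 299; half-weight = 149.5.
Sort by position and accumulate weight:
  km 1 (Granby, w=4) → cum 4
  km 6 (Elwood, w=30) → cum 34
  km 18 (Ashton, w=70) → cum 104
  km 41 (Calder, w=6) → cum 110
  km 55 (Holt, w=80) → cum 190  ≥ 149.5 → median here
  km 63 (Brookfield, w=4) → cum 194
  km 66 (Fenton, w=60) → cum 254
  km 79 (Denby, w=45) → cum 299
Optimal location: km 55.

x = 55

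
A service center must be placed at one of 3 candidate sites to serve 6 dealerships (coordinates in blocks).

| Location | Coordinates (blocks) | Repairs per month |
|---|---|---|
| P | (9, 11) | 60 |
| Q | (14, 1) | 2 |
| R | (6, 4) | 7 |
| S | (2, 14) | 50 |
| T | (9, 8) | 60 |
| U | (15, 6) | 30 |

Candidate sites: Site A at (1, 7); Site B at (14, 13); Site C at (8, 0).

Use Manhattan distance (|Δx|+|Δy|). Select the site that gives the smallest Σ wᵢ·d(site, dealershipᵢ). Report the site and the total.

Total weighted distance at each candidate:
  Site A (1, 7): total = 2204
  Site B (14, 13): total = 2053
  Site C (8, 0): total = 2706
Minimum is at Site B with total 2053 blocks.

Site B, total 2053 blocks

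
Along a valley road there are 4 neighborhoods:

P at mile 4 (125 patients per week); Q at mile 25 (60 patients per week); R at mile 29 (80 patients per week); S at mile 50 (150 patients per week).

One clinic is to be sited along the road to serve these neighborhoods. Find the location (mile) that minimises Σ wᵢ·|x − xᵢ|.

For a sum of weighted absolute distances on a line, the optimum is the weighted median (not the mean). Total weight W = 415; half-weight = 207.5.
Sort by position and accumulate weight:
  mile 4 (P, w=125) → cum 125
  mile 25 (Q, w=60) → cum 185
  mile 29 (R, w=80) → cum 265  ≥ 207.5 → median here
  mile 50 (S, w=150) → cum 415
Optimal location: mile 29.

x = 29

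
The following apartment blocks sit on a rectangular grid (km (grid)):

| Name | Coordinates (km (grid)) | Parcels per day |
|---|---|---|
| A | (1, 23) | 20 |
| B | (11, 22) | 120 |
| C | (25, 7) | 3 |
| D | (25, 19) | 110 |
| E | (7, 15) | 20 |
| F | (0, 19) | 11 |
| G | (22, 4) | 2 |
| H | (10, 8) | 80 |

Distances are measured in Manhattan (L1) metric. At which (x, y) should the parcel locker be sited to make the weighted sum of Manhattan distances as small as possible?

(11, 19)

Manhattan distance separates: Σwᵢ(|x−xᵢ|+|y−yᵢ|) = Σwᵢ|x−xᵢ| + Σwᵢ|y−yᵢ|, so x and y are optimised independently as 1-D weighted medians.
Total weight W = 366; half = 183.
x-coordinate, sorted with cumulative weight:
  x=0 (F, w=11) cum 11
  x=1 (A, w=20) cum 31
  x=7 (E, w=20) cum 51
  x=10 (H, w=80) cum 131
  x=11 (B, w=120) cum 251  ← median
  x=22 (G, w=2) cum 253
  x=25 (C, w=3) cum 256
  x=25 (D, w=110) cum 366
⇒ x* = 11
y-coordinate, sorted with cumulative weight:
  y=4 (G, w=2) cum 2
  y=7 (C, w=3) cum 5
  y=8 (H, w=80) cum 85
  y=15 (E, w=20) cum 105
  y=19 (D, w=110) cum 215  ← median
  y=19 (F, w=11) cum 226
  y=22 (B, w=120) cum 346
  y=23 (A, w=20) cum 366
⇒ y* = 19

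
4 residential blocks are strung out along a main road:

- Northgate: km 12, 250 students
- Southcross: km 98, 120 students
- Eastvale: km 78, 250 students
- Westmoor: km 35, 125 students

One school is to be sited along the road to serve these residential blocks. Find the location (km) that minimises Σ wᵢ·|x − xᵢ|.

For a sum of weighted absolute distances on a line, the optimum is the weighted median (not the mean). Total weight W = 745; half-weight = 372.5.
Sort by position and accumulate weight:
  km 12 (Northgate, w=250) → cum 250
  km 35 (Westmoor, w=125) → cum 375  ≥ 372.5 → median here
  km 78 (Eastvale, w=250) → cum 625
  km 98 (Southcross, w=120) → cum 745
Optimal location: km 35.

x = 35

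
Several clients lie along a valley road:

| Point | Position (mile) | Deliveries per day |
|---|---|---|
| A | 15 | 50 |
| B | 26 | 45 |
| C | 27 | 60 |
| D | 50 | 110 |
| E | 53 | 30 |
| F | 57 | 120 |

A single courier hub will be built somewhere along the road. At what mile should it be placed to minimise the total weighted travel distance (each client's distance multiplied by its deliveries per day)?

For a sum of weighted absolute distances on a line, the optimum is the weighted median (not the mean). Total weight W = 415; half-weight = 207.5.
Sort by position and accumulate weight:
  mile 15 (A, w=50) → cum 50
  mile 26 (B, w=45) → cum 95
  mile 27 (C, w=60) → cum 155
  mile 50 (D, w=110) → cum 265  ≥ 207.5 → median here
  mile 53 (E, w=30) → cum 295
  mile 57 (F, w=120) → cum 415
Optimal location: mile 50.

x = 50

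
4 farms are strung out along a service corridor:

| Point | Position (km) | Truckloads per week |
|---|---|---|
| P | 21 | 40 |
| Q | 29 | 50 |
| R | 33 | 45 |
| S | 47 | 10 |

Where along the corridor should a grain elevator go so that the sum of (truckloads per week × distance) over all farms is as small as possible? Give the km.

For a sum of weighted absolute distances on a line, the optimum is the weighted median (not the mean). Total weight W = 145; half-weight = 72.5.
Sort by position and accumulate weight:
  km 21 (P, w=40) → cum 40
  km 29 (Q, w=50) → cum 90  ≥ 72.5 → median here
  km 33 (R, w=45) → cum 135
  km 47 (S, w=10) → cum 145
Optimal location: km 29.

x = 29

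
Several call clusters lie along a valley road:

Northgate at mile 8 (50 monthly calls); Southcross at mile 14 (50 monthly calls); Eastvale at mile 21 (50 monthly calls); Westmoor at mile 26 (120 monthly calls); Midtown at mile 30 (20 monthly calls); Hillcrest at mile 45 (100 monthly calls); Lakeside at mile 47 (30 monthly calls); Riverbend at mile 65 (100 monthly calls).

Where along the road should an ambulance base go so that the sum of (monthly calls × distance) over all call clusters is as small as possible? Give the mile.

For a sum of weighted absolute distances on a line, the optimum is the weighted median (not the mean). Total weight W = 520; half-weight = 260.
Sort by position and accumulate weight:
  mile 8 (Northgate, w=50) → cum 50
  mile 14 (Southcross, w=50) → cum 100
  mile 21 (Eastvale, w=50) → cum 150
  mile 26 (Westmoor, w=120) → cum 270  ≥ 260 → median here
  mile 30 (Midtown, w=20) → cum 290
  mile 45 (Hillcrest, w=100) → cum 390
  mile 47 (Lakeside, w=30) → cum 420
  mile 65 (Riverbend, w=100) → cum 520
Optimal location: mile 26.

x = 26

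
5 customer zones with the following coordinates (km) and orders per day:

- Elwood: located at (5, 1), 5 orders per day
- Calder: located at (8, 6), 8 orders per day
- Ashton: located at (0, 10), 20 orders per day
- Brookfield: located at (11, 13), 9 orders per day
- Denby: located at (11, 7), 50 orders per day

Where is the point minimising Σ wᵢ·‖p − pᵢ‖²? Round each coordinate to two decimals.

The minimiser of Σwᵢ‖p−pᵢ‖² is the weighted centroid p* = (Σwᵢpᵢ)/(Σwᵢ).
Σwᵢ = 92.
Σwᵢxᵢ = 5·5 + 8·8 + 20·0 + 9·11 + 50·11 = 738.
Σwᵢyᵢ = 5·1 + 8·6 + 20·10 + 9·13 + 50·7 = 720.
x* = 738/92 = 8.02, y* = 720/92 = 7.83.

(8.02, 7.83)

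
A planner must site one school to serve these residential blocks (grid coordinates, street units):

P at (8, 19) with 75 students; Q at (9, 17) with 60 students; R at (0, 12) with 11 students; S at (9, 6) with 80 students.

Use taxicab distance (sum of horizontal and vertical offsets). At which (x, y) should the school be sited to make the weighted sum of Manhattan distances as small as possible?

Manhattan distance separates: Σwᵢ(|x−xᵢ|+|y−yᵢ|) = Σwᵢ|x−xᵢ| + Σwᵢ|y−yᵢ|, so x and y are optimised independently as 1-D weighted medians.
Total weight W = 226; half = 113.
x-coordinate, sorted with cumulative weight:
  x=0 (R, w=11) cum 11
  x=8 (P, w=75) cum 86
  x=9 (Q, w=60) cum 146  ← median
  x=9 (S, w=80) cum 226
⇒ x* = 9
y-coordinate, sorted with cumulative weight:
  y=6 (S, w=80) cum 80
  y=12 (R, w=11) cum 91
  y=17 (Q, w=60) cum 151  ← median
  y=19 (P, w=75) cum 226
⇒ y* = 17

(9, 17)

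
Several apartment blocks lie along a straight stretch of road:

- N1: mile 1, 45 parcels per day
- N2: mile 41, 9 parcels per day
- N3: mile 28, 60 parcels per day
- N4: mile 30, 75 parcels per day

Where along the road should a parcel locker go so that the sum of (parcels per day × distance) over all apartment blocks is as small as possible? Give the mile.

For a sum of weighted absolute distances on a line, the optimum is the weighted median (not the mean). Total weight W = 189; half-weight = 94.5.
Sort by position and accumulate weight:
  mile 1 (N1, w=45) → cum 45
  mile 28 (N3, w=60) → cum 105  ≥ 94.5 → median here
  mile 30 (N4, w=75) → cum 180
  mile 41 (N2, w=9) → cum 189
Optimal location: mile 28.

x = 28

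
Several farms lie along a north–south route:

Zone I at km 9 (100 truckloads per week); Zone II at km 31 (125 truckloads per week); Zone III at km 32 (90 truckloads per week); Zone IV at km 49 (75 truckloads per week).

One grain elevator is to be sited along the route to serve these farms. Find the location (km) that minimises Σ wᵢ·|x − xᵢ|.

x = 31

For a sum of weighted absolute distances on a line, the optimum is the weighted median (not the mean). Total weight W = 390; half-weight = 195.
Sort by position and accumulate weight:
  km 9 (Zone I, w=100) → cum 100
  km 31 (Zone II, w=125) → cum 225  ≥ 195 → median here
  km 32 (Zone III, w=90) → cum 315
  km 49 (Zone IV, w=75) → cum 390
Optimal location: km 31.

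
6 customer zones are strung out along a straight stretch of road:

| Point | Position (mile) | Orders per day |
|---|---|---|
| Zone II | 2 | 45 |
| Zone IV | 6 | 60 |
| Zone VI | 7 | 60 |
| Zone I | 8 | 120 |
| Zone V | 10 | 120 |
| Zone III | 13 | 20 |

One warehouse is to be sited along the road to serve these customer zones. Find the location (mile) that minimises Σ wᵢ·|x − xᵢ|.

x = 8

For a sum of weighted absolute distances on a line, the optimum is the weighted median (not the mean). Total weight W = 425; half-weight = 212.5.
Sort by position and accumulate weight:
  mile 2 (Zone II, w=45) → cum 45
  mile 6 (Zone IV, w=60) → cum 105
  mile 7 (Zone VI, w=60) → cum 165
  mile 8 (Zone I, w=120) → cum 285  ≥ 212.5 → median here
  mile 10 (Zone V, w=120) → cum 405
  mile 13 (Zone III, w=20) → cum 425
Optimal location: mile 8.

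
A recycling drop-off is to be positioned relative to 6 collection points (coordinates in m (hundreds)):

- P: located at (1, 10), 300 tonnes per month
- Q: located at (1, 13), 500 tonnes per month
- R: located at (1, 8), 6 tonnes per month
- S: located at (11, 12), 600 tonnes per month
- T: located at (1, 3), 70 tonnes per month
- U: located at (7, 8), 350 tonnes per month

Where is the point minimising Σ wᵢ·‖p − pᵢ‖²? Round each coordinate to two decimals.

The minimiser of Σwᵢ‖p−pᵢ‖² is the weighted centroid p* = (Σwᵢpᵢ)/(Σwᵢ).
Σwᵢ = 1826.
Σwᵢxᵢ = 300·1 + 500·1 + 6·1 + 600·11 + 70·1 + 350·7 = 9926.
Σwᵢyᵢ = 300·10 + 500·13 + 6·8 + 600·12 + 70·3 + 350·8 = 19758.
x* = 9926/1826 = 5.44, y* = 19758/1826 = 10.82.

(5.44, 10.82)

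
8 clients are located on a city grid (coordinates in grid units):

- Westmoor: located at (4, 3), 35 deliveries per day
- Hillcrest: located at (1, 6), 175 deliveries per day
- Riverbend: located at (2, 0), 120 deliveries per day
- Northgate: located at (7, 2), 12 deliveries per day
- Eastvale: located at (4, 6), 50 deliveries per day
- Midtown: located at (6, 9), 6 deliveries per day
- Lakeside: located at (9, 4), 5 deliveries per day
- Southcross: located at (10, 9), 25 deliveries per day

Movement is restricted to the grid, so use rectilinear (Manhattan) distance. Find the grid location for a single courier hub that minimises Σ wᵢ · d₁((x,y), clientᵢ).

Manhattan distance separates: Σwᵢ(|x−xᵢ|+|y−yᵢ|) = Σwᵢ|x−xᵢ| + Σwᵢ|y−yᵢ|, so x and y are optimised independently as 1-D weighted medians.
Total weight W = 428; half = 214.
x-coordinate, sorted with cumulative weight:
  x=1 (Hillcrest, w=175) cum 175
  x=2 (Riverbend, w=120) cum 295  ← median
  x=4 (Westmoor, w=35) cum 330
  x=4 (Eastvale, w=50) cum 380
  x=6 (Midtown, w=6) cum 386
  x=7 (Northgate, w=12) cum 398
  x=9 (Lakeside, w=5) cum 403
  x=10 (Southcross, w=25) cum 428
⇒ x* = 2
y-coordinate, sorted with cumulative weight:
  y=0 (Riverbend, w=120) cum 120
  y=2 (Northgate, w=12) cum 132
  y=3 (Westmoor, w=35) cum 167
  y=4 (Lakeside, w=5) cum 172
  y=6 (Hillcrest, w=175) cum 347  ← median
  y=6 (Eastvale, w=50) cum 397
  y=9 (Midtown, w=6) cum 403
  y=9 (Southcross, w=25) cum 428
⇒ y* = 6

(2, 6)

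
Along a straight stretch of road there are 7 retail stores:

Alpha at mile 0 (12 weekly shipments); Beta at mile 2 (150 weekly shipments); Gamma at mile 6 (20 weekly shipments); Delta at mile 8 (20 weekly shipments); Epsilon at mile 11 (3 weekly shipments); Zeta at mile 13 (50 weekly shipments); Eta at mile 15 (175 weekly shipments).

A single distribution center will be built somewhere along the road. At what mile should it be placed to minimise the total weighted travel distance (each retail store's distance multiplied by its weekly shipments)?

For a sum of weighted absolute distances on a line, the optimum is the weighted median (not the mean). Total weight W = 430; half-weight = 215.
Sort by position and accumulate weight:
  mile 0 (Alpha, w=12) → cum 12
  mile 2 (Beta, w=150) → cum 162
  mile 6 (Gamma, w=20) → cum 182
  mile 8 (Delta, w=20) → cum 202
  mile 11 (Epsilon, w=3) → cum 205
  mile 13 (Zeta, w=50) → cum 255  ≥ 215 → median here
  mile 15 (Eta, w=175) → cum 430
Optimal location: mile 13.

x = 13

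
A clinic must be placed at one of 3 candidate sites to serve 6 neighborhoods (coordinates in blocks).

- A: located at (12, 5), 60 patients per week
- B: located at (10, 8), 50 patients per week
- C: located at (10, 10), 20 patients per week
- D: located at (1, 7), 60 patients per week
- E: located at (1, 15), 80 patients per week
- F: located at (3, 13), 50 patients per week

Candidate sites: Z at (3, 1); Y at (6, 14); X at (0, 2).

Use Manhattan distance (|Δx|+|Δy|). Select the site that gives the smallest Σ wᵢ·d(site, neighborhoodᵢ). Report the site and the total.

Total weighted distance at each candidate:
  Z (3, 1): total = 4160
  Y (6, 14): total = 2960
  X (0, 2): total = 4240
Minimum is at Y with total 2960 blocks.

Y, total 2960 blocks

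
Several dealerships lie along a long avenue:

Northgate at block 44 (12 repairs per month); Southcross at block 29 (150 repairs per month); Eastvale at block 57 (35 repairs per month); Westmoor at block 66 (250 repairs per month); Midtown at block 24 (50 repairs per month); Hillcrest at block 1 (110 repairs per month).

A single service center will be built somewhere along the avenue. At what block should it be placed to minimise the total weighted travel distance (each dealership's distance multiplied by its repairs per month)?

For a sum of weighted absolute distances on a line, the optimum is the weighted median (not the mean). Total weight W = 607; half-weight = 303.5.
Sort by position and accumulate weight:
  block 1 (Hillcrest, w=110) → cum 110
  block 24 (Midtown, w=50) → cum 160
  block 29 (Southcross, w=150) → cum 310  ≥ 303.5 → median here
  block 44 (Northgate, w=12) → cum 322
  block 57 (Eastvale, w=35) → cum 357
  block 66 (Westmoor, w=250) → cum 607
Optimal location: block 29.

x = 29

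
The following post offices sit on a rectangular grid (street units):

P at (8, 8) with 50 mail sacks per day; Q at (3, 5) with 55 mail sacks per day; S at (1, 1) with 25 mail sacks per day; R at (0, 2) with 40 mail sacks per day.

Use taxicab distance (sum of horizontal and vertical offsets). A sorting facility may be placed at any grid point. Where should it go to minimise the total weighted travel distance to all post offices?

Manhattan distance separates: Σwᵢ(|x−xᵢ|+|y−yᵢ|) = Σwᵢ|x−xᵢ| + Σwᵢ|y−yᵢ|, so x and y are optimised independently as 1-D weighted medians.
Total weight W = 170; half = 85.
x-coordinate, sorted with cumulative weight:
  x=0 (R, w=40) cum 40
  x=1 (S, w=25) cum 65
  x=3 (Q, w=55) cum 120  ← median
  x=8 (P, w=50) cum 170
⇒ x* = 3
y-coordinate, sorted with cumulative weight:
  y=1 (S, w=25) cum 25
  y=2 (R, w=40) cum 65
  y=5 (Q, w=55) cum 120  ← median
  y=8 (P, w=50) cum 170
⇒ y* = 5

(3, 5)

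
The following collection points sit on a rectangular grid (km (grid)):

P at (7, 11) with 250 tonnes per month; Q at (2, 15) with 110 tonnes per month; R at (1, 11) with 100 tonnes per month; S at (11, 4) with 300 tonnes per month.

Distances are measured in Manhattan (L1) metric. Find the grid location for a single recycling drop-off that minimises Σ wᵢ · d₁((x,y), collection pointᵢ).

Manhattan distance separates: Σwᵢ(|x−xᵢ|+|y−yᵢ|) = Σwᵢ|x−xᵢ| + Σwᵢ|y−yᵢ|, so x and y are optimised independently as 1-D weighted medians.
Total weight W = 760; half = 380.
x-coordinate, sorted with cumulative weight:
  x=1 (R, w=100) cum 100
  x=2 (Q, w=110) cum 210
  x=7 (P, w=250) cum 460  ← median
  x=11 (S, w=300) cum 760
⇒ x* = 7
y-coordinate, sorted with cumulative weight:
  y=4 (S, w=300) cum 300
  y=11 (P, w=250) cum 550  ← median
  y=11 (R, w=100) cum 650
  y=15 (Q, w=110) cum 760
⇒ y* = 11

(7, 11)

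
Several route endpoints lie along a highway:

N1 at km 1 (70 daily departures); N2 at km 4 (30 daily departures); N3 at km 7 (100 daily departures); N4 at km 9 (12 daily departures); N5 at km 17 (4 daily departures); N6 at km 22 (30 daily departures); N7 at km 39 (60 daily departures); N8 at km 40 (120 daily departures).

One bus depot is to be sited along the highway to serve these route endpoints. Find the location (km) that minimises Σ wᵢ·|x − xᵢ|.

x = 17

For a sum of weighted absolute distances on a line, the optimum is the weighted median (not the mean). Total weight W = 426; half-weight = 213.
Sort by position and accumulate weight:
  km 1 (N1, w=70) → cum 70
  km 4 (N2, w=30) → cum 100
  km 7 (N3, w=100) → cum 200
  km 9 (N4, w=12) → cum 212
  km 17 (N5, w=4) → cum 216  ≥ 213 → median here
  km 22 (N6, w=30) → cum 246
  km 39 (N7, w=60) → cum 306
  km 40 (N8, w=120) → cum 426
Optimal location: km 17.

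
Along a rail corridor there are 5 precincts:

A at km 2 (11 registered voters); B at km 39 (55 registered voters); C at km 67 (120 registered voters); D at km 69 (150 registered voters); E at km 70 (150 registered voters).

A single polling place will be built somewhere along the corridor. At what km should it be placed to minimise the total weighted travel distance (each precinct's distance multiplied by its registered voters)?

For a sum of weighted absolute distances on a line, the optimum is the weighted median (not the mean). Total weight W = 486; half-weight = 243.
Sort by position and accumulate weight:
  km 2 (A, w=11) → cum 11
  km 39 (B, w=55) → cum 66
  km 67 (C, w=120) → cum 186
  km 69 (D, w=150) → cum 336  ≥ 243 → median here
  km 70 (E, w=150) → cum 486
Optimal location: km 69.

x = 69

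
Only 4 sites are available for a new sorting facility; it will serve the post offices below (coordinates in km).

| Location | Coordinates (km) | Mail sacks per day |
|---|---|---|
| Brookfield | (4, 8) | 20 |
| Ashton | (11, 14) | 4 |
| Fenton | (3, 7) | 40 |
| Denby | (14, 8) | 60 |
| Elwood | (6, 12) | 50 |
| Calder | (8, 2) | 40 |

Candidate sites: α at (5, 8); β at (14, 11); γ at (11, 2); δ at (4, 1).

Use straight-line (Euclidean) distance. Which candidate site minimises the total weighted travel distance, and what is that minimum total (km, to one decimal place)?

α, total 1157.9 km

Total weighted distance at each candidate:
  α (5, 8): total = 1157.9
  β (14, 11): total = 1709.7
  γ (11, 2): total = 1691.3
  δ (4, 1): total = 1898.7
Minimum is at α with total 1157.9 km.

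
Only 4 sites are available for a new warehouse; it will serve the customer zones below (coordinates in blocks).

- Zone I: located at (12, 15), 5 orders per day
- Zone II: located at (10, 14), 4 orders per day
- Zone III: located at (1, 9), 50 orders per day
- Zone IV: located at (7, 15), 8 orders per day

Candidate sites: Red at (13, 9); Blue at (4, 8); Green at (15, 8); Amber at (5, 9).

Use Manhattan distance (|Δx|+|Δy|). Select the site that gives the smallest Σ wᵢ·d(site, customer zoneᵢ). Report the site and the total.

Total weighted distance at each candidate:
  Red (13, 9): total = 763
  Blue (4, 8): total = 403
  Green (15, 8): total = 964
  Amber (5, 9): total = 369
Minimum is at Amber with total 369 blocks.

Amber, total 369 blocks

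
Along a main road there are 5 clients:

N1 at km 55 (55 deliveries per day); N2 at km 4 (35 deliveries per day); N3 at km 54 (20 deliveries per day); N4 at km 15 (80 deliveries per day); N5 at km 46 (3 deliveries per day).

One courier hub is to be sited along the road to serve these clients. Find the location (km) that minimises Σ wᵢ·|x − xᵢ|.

x = 15

For a sum of weighted absolute distances on a line, the optimum is the weighted median (not the mean). Total weight W = 193; half-weight = 96.5.
Sort by position and accumulate weight:
  km 4 (N2, w=35) → cum 35
  km 15 (N4, w=80) → cum 115  ≥ 96.5 → median here
  km 46 (N5, w=3) → cum 118
  km 54 (N3, w=20) → cum 138
  km 55 (N1, w=55) → cum 193
Optimal location: km 15.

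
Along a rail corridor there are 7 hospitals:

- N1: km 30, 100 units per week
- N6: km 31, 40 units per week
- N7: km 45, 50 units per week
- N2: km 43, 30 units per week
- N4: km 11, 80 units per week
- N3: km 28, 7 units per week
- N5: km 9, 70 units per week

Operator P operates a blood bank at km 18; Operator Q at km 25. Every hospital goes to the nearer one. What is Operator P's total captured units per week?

The indifferent point is the midpoint (18+25)/2 = 21.5; hospitals left of it (closer to Operator P at 18) go to Operator P, those right go to Operator Q.
  N5 at 9 (w=70) → Operator P
  N4 at 11 (w=80) → Operator P
  N3 at 28 (w=7) → Operator Q
  N1 at 30 (w=100) → Operator Q
  N6 at 31 (w=40) → Operator Q
  N2 at 43 (w=30) → Operator Q
  N7 at 45 (w=50) → Operator Q
Operator P captures 150; Operator Q captures 227.

150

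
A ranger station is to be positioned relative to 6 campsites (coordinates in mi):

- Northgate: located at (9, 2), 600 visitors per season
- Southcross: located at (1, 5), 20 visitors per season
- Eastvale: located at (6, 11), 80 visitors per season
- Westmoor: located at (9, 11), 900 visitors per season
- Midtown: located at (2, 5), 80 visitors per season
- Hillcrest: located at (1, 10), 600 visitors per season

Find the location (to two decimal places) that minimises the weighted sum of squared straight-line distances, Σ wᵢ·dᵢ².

(6.47, 8.11)

The minimiser of Σwᵢ‖p−pᵢ‖² is the weighted centroid p* = (Σwᵢpᵢ)/(Σwᵢ).
Σwᵢ = 2280.
Σwᵢxᵢ = 600·9 + 20·1 + 80·6 + 900·9 + 80·2 + 600·1 = 14760.
Σwᵢyᵢ = 600·2 + 20·5 + 80·11 + 900·11 + 80·5 + 600·10 = 18480.
x* = 14760/2280 = 6.47, y* = 18480/2280 = 8.11.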